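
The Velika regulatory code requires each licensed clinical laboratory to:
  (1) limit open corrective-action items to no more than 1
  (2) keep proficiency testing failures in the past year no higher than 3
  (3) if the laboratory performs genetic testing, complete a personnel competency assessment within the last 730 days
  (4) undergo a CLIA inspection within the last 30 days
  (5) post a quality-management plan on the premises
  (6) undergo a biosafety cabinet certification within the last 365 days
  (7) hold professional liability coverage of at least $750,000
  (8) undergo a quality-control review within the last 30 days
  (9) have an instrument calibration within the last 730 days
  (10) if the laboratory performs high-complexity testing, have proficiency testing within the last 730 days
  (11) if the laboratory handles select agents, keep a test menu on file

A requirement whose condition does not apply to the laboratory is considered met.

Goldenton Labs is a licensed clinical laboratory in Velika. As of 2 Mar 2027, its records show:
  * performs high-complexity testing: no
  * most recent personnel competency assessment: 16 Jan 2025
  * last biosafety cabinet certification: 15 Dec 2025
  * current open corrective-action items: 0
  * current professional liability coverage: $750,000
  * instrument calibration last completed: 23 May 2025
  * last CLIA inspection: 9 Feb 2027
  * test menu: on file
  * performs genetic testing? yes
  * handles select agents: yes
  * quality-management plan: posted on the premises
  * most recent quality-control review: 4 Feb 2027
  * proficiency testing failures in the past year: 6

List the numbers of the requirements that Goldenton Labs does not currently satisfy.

2, 3, 6

1. open corrective-action items 0 ≤ 1 → met
2. proficiency testing failures in the past year 6 > 3 → not met
3. condition 'performs genetic testing' holds; personnel competency assessment 775 days ago vs limit 730 → not met
4. CLIA inspection 21 days ago vs limit 30 → met
5. quality-management plan present → met
6. biosafety cabinet certification 442 days ago vs limit 365 → not met
7. professional liability coverage $750,000 ≥ $750,000 → met
8. quality-control review 26 days ago vs limit 30 → met
9. instrument calibration 648 days ago vs limit 730 → met
10. condition 'performs high-complexity testing' does not hold → requirement n/a → met
11. condition 'handles select agents' holds; test menu present → met
Not met: 2, 3, 6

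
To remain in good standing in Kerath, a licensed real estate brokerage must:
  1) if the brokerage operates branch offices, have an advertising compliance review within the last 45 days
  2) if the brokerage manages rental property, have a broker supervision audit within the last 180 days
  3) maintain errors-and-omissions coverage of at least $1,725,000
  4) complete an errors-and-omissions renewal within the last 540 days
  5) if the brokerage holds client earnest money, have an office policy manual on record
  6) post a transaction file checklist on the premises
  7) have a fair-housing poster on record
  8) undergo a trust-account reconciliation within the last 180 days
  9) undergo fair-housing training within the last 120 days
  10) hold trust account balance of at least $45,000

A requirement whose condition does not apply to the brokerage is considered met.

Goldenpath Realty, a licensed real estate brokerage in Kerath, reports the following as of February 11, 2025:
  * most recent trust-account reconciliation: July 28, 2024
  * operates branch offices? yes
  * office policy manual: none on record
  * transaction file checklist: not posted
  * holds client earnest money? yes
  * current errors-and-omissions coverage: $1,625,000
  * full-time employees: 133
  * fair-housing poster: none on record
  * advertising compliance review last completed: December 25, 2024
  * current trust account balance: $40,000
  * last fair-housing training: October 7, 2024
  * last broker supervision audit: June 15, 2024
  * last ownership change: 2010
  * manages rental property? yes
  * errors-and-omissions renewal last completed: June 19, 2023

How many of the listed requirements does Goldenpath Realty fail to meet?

10

1. condition 'operates branch offices' holds; advertising compliance review 48 days ago vs limit 45 → not met
2. condition 'manages rental property' holds; broker supervision audit 241 days ago vs limit 180 → not met
3. errors-and-omissions coverage $1,625,000 < $1,725,000 → not met
4. errors-and-omissions renewal 603 days ago vs limit 540 → not met
5. condition 'holds client earnest money' holds; office policy manual absent → not met
6. transaction file checklist absent → not met
7. fair-housing poster absent → not met
8. trust-account reconciliation 198 days ago vs limit 180 → not met
9. fair-housing training 127 days ago vs limit 120 → not met
10. trust account balance $40,000 < $45,000 → not met
Not met: 10 of 10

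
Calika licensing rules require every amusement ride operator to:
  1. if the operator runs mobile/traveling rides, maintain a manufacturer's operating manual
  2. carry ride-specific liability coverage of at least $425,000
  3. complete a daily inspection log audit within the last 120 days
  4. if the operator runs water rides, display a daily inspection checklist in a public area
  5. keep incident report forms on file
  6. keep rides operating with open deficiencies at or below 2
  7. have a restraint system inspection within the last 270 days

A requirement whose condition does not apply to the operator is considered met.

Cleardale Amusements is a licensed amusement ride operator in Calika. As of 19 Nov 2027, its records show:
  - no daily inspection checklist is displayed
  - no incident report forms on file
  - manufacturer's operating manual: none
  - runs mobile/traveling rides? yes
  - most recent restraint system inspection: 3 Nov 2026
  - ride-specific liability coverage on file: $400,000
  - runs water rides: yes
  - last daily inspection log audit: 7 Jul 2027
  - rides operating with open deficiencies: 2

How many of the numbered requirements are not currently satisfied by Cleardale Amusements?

1. condition 'runs mobile/traveling rides' holds; manufacturer's operating manual absent → not met
2. ride-specific liability coverage $400,000 < $425,000 → not met
3. daily inspection log audit 135 days ago vs limit 120 → not met
4. condition 'runs water rides' holds; daily inspection checklist absent → not met
5. incident report forms absent → not met
6. rides operating with open deficiencies 2 ≤ 2 → met
7. restraint system inspection 381 days ago vs limit 270 → not met
Not met: 6 of 7

6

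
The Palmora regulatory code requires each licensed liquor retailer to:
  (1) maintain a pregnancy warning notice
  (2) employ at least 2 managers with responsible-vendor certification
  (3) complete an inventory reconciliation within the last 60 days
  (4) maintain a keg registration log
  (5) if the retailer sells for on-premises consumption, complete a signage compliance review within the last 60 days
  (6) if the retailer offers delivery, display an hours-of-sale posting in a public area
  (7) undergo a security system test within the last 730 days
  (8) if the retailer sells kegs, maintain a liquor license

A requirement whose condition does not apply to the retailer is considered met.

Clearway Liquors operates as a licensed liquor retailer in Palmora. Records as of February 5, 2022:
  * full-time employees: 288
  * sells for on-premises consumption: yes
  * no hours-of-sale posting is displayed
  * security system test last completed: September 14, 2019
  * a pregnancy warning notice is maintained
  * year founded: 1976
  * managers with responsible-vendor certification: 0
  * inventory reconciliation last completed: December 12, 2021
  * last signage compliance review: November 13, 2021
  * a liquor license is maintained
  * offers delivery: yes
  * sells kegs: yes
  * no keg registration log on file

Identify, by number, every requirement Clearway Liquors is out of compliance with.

1. pregnancy warning notice present → met
2. managers with responsible-vendor certification 0 < 2 → not met
3. inventory reconciliation 55 days ago vs limit 60 → met
4. keg registration log absent → not met
5. condition 'sells for on-premises consumption' holds; signage compliance review 84 days ago vs limit 60 → not met
6. condition 'offers delivery' holds; hours-of-sale posting absent → not met
7. security system test 875 days ago vs limit 730 → not met
8. condition 'sells kegs' holds; liquor license present → met
Not met: 2, 4, 5, 6, 7

2, 4, 5, 6, 7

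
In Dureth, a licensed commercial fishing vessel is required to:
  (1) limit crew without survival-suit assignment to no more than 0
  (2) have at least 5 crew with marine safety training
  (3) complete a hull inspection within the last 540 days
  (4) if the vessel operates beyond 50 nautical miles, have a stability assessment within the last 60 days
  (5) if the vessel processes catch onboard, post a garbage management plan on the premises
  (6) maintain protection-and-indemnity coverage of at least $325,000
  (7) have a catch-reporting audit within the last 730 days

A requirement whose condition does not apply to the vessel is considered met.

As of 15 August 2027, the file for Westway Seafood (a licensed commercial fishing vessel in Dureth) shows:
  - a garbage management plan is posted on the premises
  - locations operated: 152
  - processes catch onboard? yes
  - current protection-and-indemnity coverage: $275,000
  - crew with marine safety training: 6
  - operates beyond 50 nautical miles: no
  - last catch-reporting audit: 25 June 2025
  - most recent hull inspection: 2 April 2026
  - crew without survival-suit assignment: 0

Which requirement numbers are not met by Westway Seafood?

6, 7

1. crew without survival-suit assignment 0 ≤ 0 → met
2. crew with marine safety training 6 ≥ 5 → met
3. hull inspection 500 days ago vs limit 540 → met
4. condition 'operates beyond 50 nautical miles' does not hold → requirement n/a → met
5. condition 'processes catch onboard' holds; garbage management plan present → met
6. protection-and-indemnity coverage $275,000 < $325,000 → not met
7. catch-reporting audit 781 days ago vs limit 730 → not met
Not met: 6, 7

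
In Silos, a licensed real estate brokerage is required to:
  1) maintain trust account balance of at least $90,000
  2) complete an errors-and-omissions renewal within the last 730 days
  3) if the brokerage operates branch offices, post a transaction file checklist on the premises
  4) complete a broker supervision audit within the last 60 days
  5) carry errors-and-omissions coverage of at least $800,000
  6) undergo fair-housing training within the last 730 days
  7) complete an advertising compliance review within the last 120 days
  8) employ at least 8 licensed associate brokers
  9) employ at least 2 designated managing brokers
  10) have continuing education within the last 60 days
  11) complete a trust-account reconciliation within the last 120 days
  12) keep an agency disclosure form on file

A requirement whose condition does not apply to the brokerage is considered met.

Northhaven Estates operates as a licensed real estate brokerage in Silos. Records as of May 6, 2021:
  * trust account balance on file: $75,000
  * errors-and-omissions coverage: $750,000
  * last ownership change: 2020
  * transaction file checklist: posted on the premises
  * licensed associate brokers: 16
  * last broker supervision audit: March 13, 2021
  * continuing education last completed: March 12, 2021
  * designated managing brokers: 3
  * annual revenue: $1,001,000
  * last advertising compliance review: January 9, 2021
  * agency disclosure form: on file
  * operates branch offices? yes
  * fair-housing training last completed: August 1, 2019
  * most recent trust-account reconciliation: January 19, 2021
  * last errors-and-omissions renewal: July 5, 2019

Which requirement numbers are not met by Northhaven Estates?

1. trust account balance $75,000 < $90,000 → not met
2. errors-and-omissions renewal 671 days ago vs limit 730 → met
3. condition 'operates branch offices' holds; transaction file checklist present → met
4. broker supervision audit 54 days ago vs limit 60 → met
5. errors-and-omissions coverage $750,000 < $800,000 → not met
6. fair-housing training 644 days ago vs limit 730 → met
7. advertising compliance review 117 days ago vs limit 120 → met
8. licensed associate brokers 16 ≥ 8 → met
9. designated managing brokers 3 ≥ 2 → met
10. continuing education 55 days ago vs limit 60 → met
11. trust-account reconciliation 107 days ago vs limit 120 → met
12. agency disclosure form present → met
Not met: 1, 5

1, 5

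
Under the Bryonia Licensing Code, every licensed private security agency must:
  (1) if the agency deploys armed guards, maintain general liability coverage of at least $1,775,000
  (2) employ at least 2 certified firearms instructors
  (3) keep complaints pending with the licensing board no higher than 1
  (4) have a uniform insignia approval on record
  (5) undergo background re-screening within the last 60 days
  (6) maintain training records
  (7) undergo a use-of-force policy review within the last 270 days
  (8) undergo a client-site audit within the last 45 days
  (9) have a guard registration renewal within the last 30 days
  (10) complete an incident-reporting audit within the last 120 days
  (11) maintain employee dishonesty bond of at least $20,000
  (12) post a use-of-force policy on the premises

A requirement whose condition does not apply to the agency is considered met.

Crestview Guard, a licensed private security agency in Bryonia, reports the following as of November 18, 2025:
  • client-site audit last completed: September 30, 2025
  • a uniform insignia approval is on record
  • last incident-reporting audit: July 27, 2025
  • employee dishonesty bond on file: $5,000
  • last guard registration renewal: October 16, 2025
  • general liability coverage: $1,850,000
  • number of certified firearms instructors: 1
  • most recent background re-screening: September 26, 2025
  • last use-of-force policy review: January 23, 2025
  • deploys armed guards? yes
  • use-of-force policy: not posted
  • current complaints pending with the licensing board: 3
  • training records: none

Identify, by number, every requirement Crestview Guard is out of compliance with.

2, 3, 6, 7, 8, 9, 11, 12

1. condition 'deploys armed guards' holds; general liability coverage $1,850,000 ≥ $1,775,000 → met
2. certified firearms instructors 1 < 2 → not met
3. complaints pending with the licensing board 3 > 1 → not met
4. uniform insignia approval present → met
5. background re-screening 53 days ago vs limit 60 → met
6. training records absent → not met
7. use-of-force policy review 299 days ago vs limit 270 → not met
8. client-site audit 49 days ago vs limit 45 → not met
9. guard registration renewal 33 days ago vs limit 30 → not met
10. incident-reporting audit 114 days ago vs limit 120 → met
11. employee dishonesty bond $5,000 < $20,000 → not met
12. use-of-force policy absent → not met
Not met: 2, 3, 6, 7, 8, 9, 11, 12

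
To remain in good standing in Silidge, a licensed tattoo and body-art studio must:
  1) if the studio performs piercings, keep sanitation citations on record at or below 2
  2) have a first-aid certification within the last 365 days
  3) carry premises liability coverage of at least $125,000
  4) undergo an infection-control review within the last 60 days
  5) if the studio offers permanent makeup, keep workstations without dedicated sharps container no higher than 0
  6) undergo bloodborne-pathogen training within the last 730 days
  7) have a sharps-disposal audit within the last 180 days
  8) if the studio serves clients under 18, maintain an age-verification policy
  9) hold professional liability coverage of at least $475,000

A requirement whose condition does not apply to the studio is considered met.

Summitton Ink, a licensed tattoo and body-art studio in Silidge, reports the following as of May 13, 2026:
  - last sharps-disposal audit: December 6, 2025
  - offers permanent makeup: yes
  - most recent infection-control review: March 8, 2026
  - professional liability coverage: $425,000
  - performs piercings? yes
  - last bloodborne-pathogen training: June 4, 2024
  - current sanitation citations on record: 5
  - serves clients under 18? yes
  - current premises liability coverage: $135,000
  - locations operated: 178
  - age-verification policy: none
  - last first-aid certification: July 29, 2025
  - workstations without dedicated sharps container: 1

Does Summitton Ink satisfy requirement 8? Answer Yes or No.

8. condition 'serves clients under 18' holds; age-verification policy absent → not met

No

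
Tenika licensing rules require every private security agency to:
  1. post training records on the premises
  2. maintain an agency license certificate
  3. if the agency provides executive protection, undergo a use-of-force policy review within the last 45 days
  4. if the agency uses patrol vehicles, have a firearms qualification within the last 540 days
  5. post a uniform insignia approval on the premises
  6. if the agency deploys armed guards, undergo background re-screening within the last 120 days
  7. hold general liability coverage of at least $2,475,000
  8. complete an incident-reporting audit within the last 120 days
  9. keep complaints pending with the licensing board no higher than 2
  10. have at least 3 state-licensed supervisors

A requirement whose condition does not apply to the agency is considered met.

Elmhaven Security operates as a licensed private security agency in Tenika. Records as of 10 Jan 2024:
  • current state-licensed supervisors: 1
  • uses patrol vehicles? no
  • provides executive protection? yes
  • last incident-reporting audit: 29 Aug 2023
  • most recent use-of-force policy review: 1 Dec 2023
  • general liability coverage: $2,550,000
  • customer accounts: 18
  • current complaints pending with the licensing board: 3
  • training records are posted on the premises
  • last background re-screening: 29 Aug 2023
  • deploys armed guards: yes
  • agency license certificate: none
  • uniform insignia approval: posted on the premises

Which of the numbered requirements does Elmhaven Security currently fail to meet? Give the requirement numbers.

2, 6, 8, 9, 10

1. training records present → met
2. agency license certificate absent → not met
3. condition 'provides executive protection' holds; use-of-force policy review 40 days ago vs limit 45 → met
4. condition 'uses patrol vehicles' does not hold → requirement n/a → met
5. uniform insignia approval present → met
6. condition 'deploys armed guards' holds; background re-screening 134 days ago vs limit 120 → not met
7. general liability coverage $2,550,000 ≥ $2,475,000 → met
8. incident-reporting audit 134 days ago vs limit 120 → not met
9. complaints pending with the licensing board 3 > 2 → not met
10. state-licensed supervisors 1 < 3 → not met
Not met: 2, 6, 8, 9, 10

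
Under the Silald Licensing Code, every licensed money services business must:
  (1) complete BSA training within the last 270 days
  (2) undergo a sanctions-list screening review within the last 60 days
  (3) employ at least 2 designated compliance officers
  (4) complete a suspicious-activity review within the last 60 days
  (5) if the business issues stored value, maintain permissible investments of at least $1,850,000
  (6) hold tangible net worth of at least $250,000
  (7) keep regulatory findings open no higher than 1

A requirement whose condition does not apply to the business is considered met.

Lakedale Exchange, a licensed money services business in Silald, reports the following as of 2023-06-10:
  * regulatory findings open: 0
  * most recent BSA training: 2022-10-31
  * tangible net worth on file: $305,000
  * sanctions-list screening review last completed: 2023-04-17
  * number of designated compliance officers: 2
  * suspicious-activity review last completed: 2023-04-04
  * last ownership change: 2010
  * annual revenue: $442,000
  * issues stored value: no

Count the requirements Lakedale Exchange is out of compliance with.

1. BSA training 222 days ago vs limit 270 → met
2. sanctions-list screening review 54 days ago vs limit 60 → met
3. designated compliance officers 2 ≥ 2 → met
4. suspicious-activity review 67 days ago vs limit 60 → not met
5. condition 'issues stored value' does not hold → requirement n/a → met
6. tangible net worth $305,000 ≥ $250,000 → met
7. regulatory findings open 0 ≤ 1 → met
Not met: 1 of 7

1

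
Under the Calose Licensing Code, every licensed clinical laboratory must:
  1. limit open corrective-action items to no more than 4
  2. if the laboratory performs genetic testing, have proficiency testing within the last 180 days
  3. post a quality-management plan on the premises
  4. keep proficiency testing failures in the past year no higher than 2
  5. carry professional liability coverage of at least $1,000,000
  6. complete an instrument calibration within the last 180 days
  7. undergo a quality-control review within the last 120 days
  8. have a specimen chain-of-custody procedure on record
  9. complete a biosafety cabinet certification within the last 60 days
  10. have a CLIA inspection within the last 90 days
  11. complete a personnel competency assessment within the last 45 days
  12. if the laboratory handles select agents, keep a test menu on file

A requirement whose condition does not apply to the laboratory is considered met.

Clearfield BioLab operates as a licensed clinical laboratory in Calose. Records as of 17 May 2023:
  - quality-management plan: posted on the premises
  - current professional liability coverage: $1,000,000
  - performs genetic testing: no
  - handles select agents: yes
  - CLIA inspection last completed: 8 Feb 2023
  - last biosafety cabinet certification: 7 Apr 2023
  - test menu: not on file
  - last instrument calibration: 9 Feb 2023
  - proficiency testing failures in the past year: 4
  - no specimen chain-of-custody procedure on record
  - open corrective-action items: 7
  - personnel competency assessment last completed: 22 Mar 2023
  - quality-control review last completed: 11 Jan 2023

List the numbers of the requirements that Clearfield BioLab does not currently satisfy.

1. open corrective-action items 7 > 4 → not met
2. condition 'performs genetic testing' does not hold → requirement n/a → met
3. quality-management plan present → met
4. proficiency testing failures in the past year 4 > 2 → not met
5. professional liability coverage $1,000,000 ≥ $1,000,000 → met
6. instrument calibration 97 days ago vs limit 180 → met
7. quality-control review 126 days ago vs limit 120 → not met
8. specimen chain-of-custody procedure absent → not met
9. biosafety cabinet certification 40 days ago vs limit 60 → met
10. CLIA inspection 98 days ago vs limit 90 → not met
11. personnel competency assessment 56 days ago vs limit 45 → not met
12. condition 'handles select agents' holds; test menu absent → not met
Not met: 1, 4, 7, 8, 10, 11, 12

1, 4, 7, 8, 10, 11, 12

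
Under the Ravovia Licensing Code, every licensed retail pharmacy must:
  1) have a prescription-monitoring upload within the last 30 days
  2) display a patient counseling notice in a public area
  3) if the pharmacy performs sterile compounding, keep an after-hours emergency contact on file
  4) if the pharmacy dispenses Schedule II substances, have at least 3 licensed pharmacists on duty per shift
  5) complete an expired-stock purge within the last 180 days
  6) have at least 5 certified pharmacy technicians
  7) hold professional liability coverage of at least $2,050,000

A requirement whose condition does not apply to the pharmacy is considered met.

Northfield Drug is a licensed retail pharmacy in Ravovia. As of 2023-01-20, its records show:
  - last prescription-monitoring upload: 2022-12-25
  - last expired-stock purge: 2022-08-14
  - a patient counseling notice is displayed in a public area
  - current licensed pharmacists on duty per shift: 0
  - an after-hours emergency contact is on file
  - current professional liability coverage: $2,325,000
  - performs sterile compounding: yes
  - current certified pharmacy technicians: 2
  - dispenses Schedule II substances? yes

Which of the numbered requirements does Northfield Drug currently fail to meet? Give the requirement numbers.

4, 6

1. prescription-monitoring upload 26 days ago vs limit 30 → met
2. patient counseling notice present → met
3. condition 'performs sterile compounding' holds; after-hours emergency contact present → met
4. condition 'dispenses Schedule II substances' holds; licensed pharmacists on duty per shift 0 < 3 → not met
5. expired-stock purge 159 days ago vs limit 180 → met
6. certified pharmacy technicians 2 < 5 → not met
7. professional liability coverage $2,325,000 ≥ $2,050,000 → met
Not met: 4, 6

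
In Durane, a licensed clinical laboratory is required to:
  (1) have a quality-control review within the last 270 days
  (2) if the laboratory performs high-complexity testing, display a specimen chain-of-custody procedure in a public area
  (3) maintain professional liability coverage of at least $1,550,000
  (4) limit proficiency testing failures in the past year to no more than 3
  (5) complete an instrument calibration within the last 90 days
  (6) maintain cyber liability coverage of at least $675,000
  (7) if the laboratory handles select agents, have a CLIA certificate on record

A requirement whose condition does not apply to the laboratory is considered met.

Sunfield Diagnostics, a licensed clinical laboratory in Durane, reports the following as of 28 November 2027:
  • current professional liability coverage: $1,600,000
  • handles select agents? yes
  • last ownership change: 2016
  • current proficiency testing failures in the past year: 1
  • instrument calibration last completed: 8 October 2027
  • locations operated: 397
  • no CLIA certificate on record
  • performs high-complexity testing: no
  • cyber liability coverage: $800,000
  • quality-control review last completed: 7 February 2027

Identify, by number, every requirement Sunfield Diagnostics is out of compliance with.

1. quality-control review 294 days ago vs limit 270 → not met
2. condition 'performs high-complexity testing' does not hold → requirement n/a → met
3. professional liability coverage $1,600,000 ≥ $1,550,000 → met
4. proficiency testing failures in the past year 1 ≤ 3 → met
5. instrument calibration 51 days ago vs limit 90 → met
6. cyber liability coverage $800,000 ≥ $675,000 → met
7. condition 'handles select agents' holds; CLIA certificate absent → not met
Not met: 1, 7

1, 7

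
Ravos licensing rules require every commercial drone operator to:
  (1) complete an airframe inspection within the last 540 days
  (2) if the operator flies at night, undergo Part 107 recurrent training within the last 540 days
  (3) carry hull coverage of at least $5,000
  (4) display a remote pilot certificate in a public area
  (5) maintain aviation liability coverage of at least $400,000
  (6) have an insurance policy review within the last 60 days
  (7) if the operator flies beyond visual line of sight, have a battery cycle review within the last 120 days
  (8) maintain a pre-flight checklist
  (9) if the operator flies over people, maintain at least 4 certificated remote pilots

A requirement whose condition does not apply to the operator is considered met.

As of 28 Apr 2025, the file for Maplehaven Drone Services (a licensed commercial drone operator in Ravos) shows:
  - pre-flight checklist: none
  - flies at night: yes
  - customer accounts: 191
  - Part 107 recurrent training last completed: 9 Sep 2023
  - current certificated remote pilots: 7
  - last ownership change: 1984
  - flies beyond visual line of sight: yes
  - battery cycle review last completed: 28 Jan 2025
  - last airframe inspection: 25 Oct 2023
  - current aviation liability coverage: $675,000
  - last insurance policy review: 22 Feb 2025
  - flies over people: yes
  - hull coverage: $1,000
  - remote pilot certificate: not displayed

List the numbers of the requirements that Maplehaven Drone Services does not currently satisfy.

1, 2, 3, 4, 6, 8

1. airframe inspection 551 days ago vs limit 540 → not met
2. condition 'flies at night' holds; Part 107 recurrent training 597 days ago vs limit 540 → not met
3. hull coverage $1,000 < $5,000 → not met
4. remote pilot certificate absent → not met
5. aviation liability coverage $675,000 ≥ $400,000 → met
6. insurance policy review 65 days ago vs limit 60 → not met
7. condition 'flies beyond visual line of sight' holds; battery cycle review 90 days ago vs limit 120 → met
8. pre-flight checklist absent → not met
9. condition 'flies over people' holds; certificated remote pilots 7 ≥ 4 → met
Not met: 1, 2, 3, 4, 6, 8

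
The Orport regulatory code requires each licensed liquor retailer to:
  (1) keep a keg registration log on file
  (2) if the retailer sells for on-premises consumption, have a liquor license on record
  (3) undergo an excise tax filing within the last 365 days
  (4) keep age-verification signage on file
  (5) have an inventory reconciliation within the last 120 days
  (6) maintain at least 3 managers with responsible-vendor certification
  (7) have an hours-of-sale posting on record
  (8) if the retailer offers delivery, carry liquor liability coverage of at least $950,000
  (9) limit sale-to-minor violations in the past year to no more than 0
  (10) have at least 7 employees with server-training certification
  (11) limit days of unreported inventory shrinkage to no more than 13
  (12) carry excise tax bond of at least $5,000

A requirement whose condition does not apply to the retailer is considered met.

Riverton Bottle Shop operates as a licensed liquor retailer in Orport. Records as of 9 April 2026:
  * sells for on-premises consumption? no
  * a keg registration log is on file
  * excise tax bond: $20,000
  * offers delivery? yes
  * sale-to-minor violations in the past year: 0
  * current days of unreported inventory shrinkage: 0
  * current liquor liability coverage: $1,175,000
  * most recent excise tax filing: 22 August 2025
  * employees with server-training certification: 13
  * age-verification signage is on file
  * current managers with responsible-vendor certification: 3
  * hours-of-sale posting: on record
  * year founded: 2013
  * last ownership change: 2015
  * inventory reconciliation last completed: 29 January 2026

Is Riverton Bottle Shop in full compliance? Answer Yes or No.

1. keg registration log present → met
2. condition 'sells for on-premises consumption' does not hold → requirement n/a → met
3. excise tax filing 230 days ago vs limit 365 → met
4. age-verification signage present → met
5. inventory reconciliation 70 days ago vs limit 120 → met
6. managers with responsible-vendor certification 3 ≥ 3 → met
7. hours-of-sale posting present → met
8. condition 'offers delivery' holds; liquor liability coverage $1,175,000 ≥ $950,000 → met
9. sale-to-minor violations in the past year 0 ≤ 0 → met
10. employees with server-training certification 13 ≥ 7 → met
11. days of unreported inventory shrinkage 0 ≤ 13 → met
12. excise tax bond $20,000 ≥ $5,000 → met
All met.

Yes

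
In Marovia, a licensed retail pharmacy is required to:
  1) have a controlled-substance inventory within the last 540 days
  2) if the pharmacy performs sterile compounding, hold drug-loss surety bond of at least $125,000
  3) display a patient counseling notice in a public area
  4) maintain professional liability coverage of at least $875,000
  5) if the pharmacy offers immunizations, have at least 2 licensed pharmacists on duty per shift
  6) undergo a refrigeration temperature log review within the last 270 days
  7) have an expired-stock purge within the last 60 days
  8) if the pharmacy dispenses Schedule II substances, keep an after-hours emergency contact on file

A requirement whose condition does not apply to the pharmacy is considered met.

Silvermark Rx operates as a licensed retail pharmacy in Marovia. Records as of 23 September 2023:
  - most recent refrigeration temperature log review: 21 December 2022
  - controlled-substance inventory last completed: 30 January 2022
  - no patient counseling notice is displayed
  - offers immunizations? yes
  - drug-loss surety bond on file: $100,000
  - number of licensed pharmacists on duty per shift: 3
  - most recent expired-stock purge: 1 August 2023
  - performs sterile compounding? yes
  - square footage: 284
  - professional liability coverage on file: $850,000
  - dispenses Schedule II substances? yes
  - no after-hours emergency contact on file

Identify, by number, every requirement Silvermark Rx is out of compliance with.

1, 2, 3, 4, 6, 8

1. controlled-substance inventory 601 days ago vs limit 540 → not met
2. condition 'performs sterile compounding' holds; drug-loss surety bond $100,000 < $125,000 → not met
3. patient counseling notice absent → not met
4. professional liability coverage $850,000 < $875,000 → not met
5. condition 'offers immunizations' holds; licensed pharmacists on duty per shift 3 ≥ 2 → met
6. refrigeration temperature log review 276 days ago vs limit 270 → not met
7. expired-stock purge 53 days ago vs limit 60 → met
8. condition 'dispenses Schedule II substances' holds; after-hours emergency contact absent → not met
Not met: 1, 2, 3, 4, 6, 8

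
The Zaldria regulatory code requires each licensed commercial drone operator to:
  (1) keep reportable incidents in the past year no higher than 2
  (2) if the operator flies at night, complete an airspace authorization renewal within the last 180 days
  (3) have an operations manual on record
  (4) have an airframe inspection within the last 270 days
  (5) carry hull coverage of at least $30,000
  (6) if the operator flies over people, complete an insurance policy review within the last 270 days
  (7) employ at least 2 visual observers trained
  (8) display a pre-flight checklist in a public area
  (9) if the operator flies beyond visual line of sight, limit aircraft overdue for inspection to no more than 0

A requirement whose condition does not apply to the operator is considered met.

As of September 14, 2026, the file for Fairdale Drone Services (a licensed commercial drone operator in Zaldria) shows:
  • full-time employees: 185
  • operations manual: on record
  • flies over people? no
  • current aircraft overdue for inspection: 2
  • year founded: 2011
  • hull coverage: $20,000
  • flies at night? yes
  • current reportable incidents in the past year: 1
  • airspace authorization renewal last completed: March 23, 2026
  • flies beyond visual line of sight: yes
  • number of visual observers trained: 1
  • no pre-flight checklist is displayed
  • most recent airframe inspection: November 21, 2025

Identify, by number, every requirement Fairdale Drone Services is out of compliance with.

1. reportable incidents in the past year 1 ≤ 2 → met
2. condition 'flies at night' holds; airspace authorization renewal 175 days ago vs limit 180 → met
3. operations manual present → met
4. airframe inspection 297 days ago vs limit 270 → not met
5. hull coverage $20,000 < $30,000 → not met
6. condition 'flies over people' does not hold → requirement n/a → met
7. visual observers trained 1 < 2 → not met
8. pre-flight checklist absent → not met
9. condition 'flies beyond visual line of sight' holds; aircraft overdue for inspection 2 > 0 → not met
Not met: 4, 5, 7, 8, 9

4, 5, 7, 8, 9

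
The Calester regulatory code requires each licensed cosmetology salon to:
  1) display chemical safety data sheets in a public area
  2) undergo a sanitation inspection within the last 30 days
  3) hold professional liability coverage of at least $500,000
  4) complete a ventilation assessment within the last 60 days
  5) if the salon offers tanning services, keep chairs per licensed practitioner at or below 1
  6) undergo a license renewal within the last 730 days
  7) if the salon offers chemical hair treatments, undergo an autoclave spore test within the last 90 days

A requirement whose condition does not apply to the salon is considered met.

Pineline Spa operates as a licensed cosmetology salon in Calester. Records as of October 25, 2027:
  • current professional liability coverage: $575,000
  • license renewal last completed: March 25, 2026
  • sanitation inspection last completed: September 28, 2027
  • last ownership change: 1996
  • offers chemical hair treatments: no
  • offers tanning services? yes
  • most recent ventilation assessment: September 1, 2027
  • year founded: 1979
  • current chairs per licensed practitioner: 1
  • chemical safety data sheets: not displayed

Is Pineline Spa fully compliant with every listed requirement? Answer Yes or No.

1. chemical safety data sheets absent → not met
2. sanitation inspection 27 days ago vs limit 30 → met
3. professional liability coverage $575,000 ≥ $500,000 → met
4. ventilation assessment 54 days ago vs limit 60 → met
5. condition 'offers tanning services' holds; chairs per licensed practitioner 1 ≤ 1 → met
6. license renewal 579 days ago vs limit 730 → met
7. condition 'offers chemical hair treatments' does not hold → requirement n/a → met
Not met: 1

No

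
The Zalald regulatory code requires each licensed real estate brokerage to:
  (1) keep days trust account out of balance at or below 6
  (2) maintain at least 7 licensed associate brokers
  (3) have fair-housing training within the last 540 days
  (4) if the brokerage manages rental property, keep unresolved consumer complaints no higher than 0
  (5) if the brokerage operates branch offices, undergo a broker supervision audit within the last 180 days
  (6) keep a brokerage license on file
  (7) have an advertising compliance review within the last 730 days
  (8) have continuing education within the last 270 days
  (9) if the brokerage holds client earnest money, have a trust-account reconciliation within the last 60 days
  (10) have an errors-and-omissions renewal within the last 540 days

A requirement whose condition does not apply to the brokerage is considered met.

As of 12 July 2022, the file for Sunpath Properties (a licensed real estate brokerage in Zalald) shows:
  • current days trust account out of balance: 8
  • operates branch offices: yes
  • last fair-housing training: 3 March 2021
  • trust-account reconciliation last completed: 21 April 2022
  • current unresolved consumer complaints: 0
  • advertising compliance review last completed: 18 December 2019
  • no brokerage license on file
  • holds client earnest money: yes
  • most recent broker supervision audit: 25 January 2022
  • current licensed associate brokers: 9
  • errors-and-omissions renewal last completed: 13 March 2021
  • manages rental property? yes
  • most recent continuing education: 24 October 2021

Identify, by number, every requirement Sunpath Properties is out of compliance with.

1. days trust account out of balance 8 > 6 → not met
2. licensed associate brokers 9 ≥ 7 → met
3. fair-housing training 496 days ago vs limit 540 → met
4. condition 'manages rental property' holds; unresolved consumer complaints 0 ≤ 0 → met
5. condition 'operates branch offices' holds; broker supervision audit 168 days ago vs limit 180 → met
6. brokerage license absent → not met
7. advertising compliance review 937 days ago vs limit 730 → not met
8. continuing education 261 days ago vs limit 270 → met
9. condition 'holds client earnest money' holds; trust-account reconciliation 82 days ago vs limit 60 → not met
10. errors-and-omissions renewal 486 days ago vs limit 540 → met
Not met: 1, 6, 7, 9

1, 6, 7, 9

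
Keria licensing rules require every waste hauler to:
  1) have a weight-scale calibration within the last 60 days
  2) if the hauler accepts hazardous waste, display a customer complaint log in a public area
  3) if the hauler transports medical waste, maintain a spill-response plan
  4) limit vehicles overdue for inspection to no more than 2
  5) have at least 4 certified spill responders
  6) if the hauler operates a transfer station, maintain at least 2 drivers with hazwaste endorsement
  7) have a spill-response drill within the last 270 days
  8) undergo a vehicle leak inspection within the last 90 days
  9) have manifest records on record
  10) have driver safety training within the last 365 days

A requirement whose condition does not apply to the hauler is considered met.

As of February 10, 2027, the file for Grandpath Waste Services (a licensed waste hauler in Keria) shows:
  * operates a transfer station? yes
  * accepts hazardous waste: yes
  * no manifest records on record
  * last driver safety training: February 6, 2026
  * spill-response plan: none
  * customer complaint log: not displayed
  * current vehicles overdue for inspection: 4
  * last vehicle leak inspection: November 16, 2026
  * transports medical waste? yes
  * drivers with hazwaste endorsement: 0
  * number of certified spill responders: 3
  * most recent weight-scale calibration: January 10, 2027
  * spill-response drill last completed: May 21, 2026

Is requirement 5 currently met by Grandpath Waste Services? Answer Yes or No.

5. certified spill responders 3 < 4 → not met

No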